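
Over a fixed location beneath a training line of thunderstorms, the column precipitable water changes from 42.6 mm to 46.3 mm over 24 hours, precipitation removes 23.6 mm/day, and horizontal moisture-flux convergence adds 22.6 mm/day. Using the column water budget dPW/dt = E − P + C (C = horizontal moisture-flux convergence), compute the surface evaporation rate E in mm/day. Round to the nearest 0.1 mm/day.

dPW/dt = (46.3 − 42.6) mm / (24/24 day) = +3.700 mm/day.
E = dPW/dt + P − C = (+3.700) + 23.6 − (22.6) = 4.7 mm/day.

E ≈ 4.7 mm/day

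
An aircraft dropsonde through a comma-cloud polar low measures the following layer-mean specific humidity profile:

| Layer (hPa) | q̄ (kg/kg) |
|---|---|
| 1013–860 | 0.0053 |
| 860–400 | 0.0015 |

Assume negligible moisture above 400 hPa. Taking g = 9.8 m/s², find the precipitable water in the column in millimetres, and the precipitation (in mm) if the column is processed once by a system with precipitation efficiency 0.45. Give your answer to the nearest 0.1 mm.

PW ≈ 15.3 mm; precipitation ≈ 6.9 mm

Precipitable water is the column-integrated vapour mass per unit area: PW = (1/g) Σ q̄ Δp, with q in kg/kg and Δp in Pa (1 kg/m² of water = 1 mm).
Layer 1013–860 hPa: Δp = 153 hPa = 15300 Pa, q̄ = 0.0053 kg/kg → 0.0053 × 15300 / 9.8 = 8.27 mm
Layer 860–400 hPa: Δp = 460 hPa = 46000 Pa, q̄ = 0.0015 kg/kg → 0.0015 × 46000 / 9.8 = 7.04 mm
PW = 8.27 + 7.04 = 15.31 ≈ 15.3 mm.
Precipitation = ε × PW = 0.45 × 15.3 = 6.9 mm.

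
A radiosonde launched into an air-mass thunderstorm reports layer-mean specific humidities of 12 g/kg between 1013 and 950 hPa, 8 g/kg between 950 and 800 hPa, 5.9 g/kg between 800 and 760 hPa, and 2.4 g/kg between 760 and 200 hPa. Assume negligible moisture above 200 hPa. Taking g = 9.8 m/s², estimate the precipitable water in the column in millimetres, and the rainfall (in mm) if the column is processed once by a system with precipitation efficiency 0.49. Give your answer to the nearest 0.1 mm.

PW ≈ 36.1 mm; rainfall ≈ 17.7 mm

Precipitable water is the column-integrated vapour mass per unit area: PW = (1/g) Σ q̄ Δp, with q in kg/kg and Δp in Pa (1 kg/m² of water = 1 mm).
Layer 1013–950 hPa: Δp = 63 hPa = 6300 Pa, q̄ = 0.012 kg/kg → 0.012 × 6300 / 9.8 = 7.71 mm
Layer 950–800 hPa: Δp = 150 hPa = 15000 Pa, q̄ = 0.008 kg/kg → 0.008 × 15000 / 9.8 = 12.24 mm
Layer 800–760 hPa: Δp = 40 hPa = 4000 Pa, q̄ = 0.0059 kg/kg → 0.0059 × 4000 / 9.8 = 2.41 mm
Layer 760–200 hPa: Δp = 560 hPa = 56000 Pa, q̄ = 0.0024 kg/kg → 0.0024 × 56000 / 9.8 = 13.71 mm
PW = 7.71 + 12.24 + 2.41 + 13.71 = 36.07 ≈ 36.1 mm.
Rainfall = ε × PW = 0.49 × 36.1 = 17.7 mm.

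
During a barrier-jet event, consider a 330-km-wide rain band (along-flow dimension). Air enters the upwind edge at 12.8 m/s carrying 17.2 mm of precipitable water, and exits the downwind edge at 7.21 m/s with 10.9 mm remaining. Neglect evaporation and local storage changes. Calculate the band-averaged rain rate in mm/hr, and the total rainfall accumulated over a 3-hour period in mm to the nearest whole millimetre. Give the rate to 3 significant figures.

R ≈ 1.54 mm/hr; total ≈ 5 mm

Column moisture flux per unit crosswind length is F = V × PW.
Inflow: F_in = 12.8 × 17.2 = 220.16 mm·m/s
Outflow: F_out = 7.21 × 10.9 = 78.589 mm·m/s
Steady-state rate R = (F_in − F_out)/L = (220.16 − 78.589) / 330000 m = 4.290e-04 mm/s.
R = 4.290e-04 × 3600 = 1.54 mm/hr.
Over 3 h: total = 1.54 × 3 = 4.62 ≈ 5 mm.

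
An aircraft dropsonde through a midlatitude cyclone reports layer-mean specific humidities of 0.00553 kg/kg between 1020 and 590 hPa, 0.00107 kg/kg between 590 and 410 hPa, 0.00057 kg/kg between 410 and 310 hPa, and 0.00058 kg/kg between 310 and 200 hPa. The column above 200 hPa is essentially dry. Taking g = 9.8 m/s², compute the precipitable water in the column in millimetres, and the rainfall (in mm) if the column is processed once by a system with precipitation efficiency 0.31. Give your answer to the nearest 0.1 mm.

PW ≈ 27.5 mm; rainfall ≈ 8.5 mm

Precipitable water is the column-integrated vapour mass per unit area: PW = (1/g) Σ q̄ Δp, with q in kg/kg and Δp in Pa (1 kg/m² of water = 1 mm).
Layer 1020–590 hPa: Δp = 430 hPa = 43000 Pa, q̄ = 0.00553 kg/kg → 0.00553 × 43000 / 9.8 = 24.26 mm
Layer 590–410 hPa: Δp = 180 hPa = 18000 Pa, q̄ = 0.00107 kg/kg → 0.00107 × 18000 / 9.8 = 1.97 mm
Layer 410–310 hPa: Δp = 100 hPa = 10000 Pa, q̄ = 0.00057 kg/kg → 0.00057 × 10000 / 9.8 = 0.58 mm
Layer 310–200 hPa: Δp = 110 hPa = 11000 Pa, q̄ = 0.00058 kg/kg → 0.00058 × 11000 / 9.8 = 0.65 mm
PW = 24.26 + 1.97 + 0.58 + 0.65 = 27.46 ≈ 27.5 mm.
Rainfall = ε × PW = 0.31 × 27.5 = 8.5 mm.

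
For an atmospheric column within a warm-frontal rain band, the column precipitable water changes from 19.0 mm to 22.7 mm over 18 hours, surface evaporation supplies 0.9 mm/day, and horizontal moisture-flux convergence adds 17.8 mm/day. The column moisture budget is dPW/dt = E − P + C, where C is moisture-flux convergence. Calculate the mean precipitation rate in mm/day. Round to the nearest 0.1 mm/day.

P ≈ 13.8 mm/day

dPW/dt = (22.7 − 19.0) mm / (18/24 day) = +4.933 mm/day.
P = E + C − dPW/dt = 0.9 + (17.8) − (+4.933) = 13.8 mm/day.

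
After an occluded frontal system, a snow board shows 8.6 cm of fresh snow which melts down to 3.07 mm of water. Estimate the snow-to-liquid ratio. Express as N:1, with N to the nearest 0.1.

ratio ≈ 28.0

Ratio = snow depth / SWE = 86 mm / 3.07 mm = 28.0, i.e. 28.0:1.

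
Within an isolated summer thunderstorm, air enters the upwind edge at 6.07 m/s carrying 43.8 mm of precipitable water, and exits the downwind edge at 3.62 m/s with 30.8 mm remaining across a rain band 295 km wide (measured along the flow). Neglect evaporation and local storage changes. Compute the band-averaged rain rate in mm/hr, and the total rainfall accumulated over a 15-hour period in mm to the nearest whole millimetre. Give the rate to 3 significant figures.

R ≈ 1.88 mm/hr; total ≈ 28 mm

Column moisture flux per unit crosswind length is F = V × PW.
Inflow: F_in = 6.07 × 43.8 = 265.866 mm·m/s
Outflow: F_out = 3.62 × 30.8 = 111.496 mm·m/s
Steady-state rate R = (F_in − F_out)/L = (265.866 − 111.496) / 295000 m = 5.233e-04 mm/s.
R = 5.233e-04 × 3600 = 1.88 mm/hr.
Over 15 h: total = 1.88 × 15 = 28.2 ≈ 28 mm.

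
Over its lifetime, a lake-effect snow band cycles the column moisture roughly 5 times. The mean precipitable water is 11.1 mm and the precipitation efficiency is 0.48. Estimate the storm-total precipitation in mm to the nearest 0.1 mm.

precipitation ≈ 26.6 mm

Each cycle deposits ε × PW = 0.48 × 11.1 = 5.328 mm.
Over 5 cycles: 5 × 5.328 = 26.6 mm.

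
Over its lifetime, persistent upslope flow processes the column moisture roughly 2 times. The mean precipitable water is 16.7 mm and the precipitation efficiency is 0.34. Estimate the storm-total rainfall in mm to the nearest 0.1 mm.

rainfall ≈ 11.4 mm

Each cycle deposits ε × PW = 0.34 × 16.7 = 5.678 mm.
Over 2 cycles: 2 × 5.678 = 11.4 mm.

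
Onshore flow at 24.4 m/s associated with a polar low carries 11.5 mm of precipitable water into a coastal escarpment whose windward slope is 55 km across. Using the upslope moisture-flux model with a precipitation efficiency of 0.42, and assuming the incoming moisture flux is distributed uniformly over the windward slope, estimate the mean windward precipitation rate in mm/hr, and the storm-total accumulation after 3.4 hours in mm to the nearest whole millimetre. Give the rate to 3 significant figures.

Incoming column moisture flux per unit ridge length: F = V × PW = 24.4 × 11.5 = 280.6 mm·m/s.
Spread over the 55 km slope with efficiency ε = 0.42: R = ε·F/W = 0.42 × 280.6 / 55000 m = 2.143e-03 mm/s.
R = 2.143e-03 × 3600 = 7.71 mm/hr.
Over 3.4 h: total = 7.71 × 3.4 = 26.214 ≈ 26 mm.

R ≈ 7.71 mm/hr; total ≈ 26 mm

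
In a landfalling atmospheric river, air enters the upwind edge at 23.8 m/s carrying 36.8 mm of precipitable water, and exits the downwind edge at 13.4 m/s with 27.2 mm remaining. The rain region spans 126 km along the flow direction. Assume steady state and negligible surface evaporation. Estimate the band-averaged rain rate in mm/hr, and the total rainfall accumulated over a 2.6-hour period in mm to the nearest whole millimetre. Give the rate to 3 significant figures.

R ≈ 14.6 mm/hr; total ≈ 38 mm

Column moisture flux per unit crosswind length is F = V × PW.
Inflow: F_in = 23.8 × 36.8 = 875.84 mm·m/s
Outflow: F_out = 13.4 × 27.2 = 364.48 mm·m/s
Steady-state rate R = (F_in − F_out)/L = (875.84 − 364.48) / 126000 m = 4.058e-03 mm/s.
R = 4.058e-03 × 3600 = 14.6 mm/hr.
Over 2.6 h: total = 14.6 × 2.6 = 37.96 ≈ 38 mm.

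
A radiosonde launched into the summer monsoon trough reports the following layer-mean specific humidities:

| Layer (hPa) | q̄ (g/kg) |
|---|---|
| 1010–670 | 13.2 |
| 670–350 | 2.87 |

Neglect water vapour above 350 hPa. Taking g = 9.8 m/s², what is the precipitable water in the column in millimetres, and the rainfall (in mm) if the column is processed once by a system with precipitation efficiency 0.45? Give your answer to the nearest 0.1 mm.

PW ≈ 55.2 mm; rainfall ≈ 24.8 mm

Precipitable water is the column-integrated vapour mass per unit area: PW = (1/g) Σ q̄ Δp, with q in kg/kg and Δp in Pa (1 kg/m² of water = 1 mm).
Layer 1010–670 hPa: Δp = 340 hPa = 34000 Pa, q̄ = 0.0132 kg/kg → 0.0132 × 34000 / 9.8 = 45.80 mm
Layer 670–350 hPa: Δp = 320 hPa = 32000 Pa, q̄ = 0.00287 kg/kg → 0.00287 × 32000 / 9.8 = 9.37 mm
PW = 45.80 + 9.37 = 55.17 ≈ 55.2 mm.
Rainfall = ε × PW = 0.45 × 55.2 = 24.8 mm.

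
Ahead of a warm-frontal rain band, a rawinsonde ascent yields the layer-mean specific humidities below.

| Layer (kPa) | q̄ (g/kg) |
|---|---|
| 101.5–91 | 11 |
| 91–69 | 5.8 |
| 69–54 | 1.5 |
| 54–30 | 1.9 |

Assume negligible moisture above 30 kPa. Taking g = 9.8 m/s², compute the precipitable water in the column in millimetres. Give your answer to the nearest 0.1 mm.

Precipitable water is the column-integrated vapour mass per unit area: PW = (1/g) Σ q̄ Δp, with q in kg/kg and Δp in Pa (1 kg/m² of water = 1 mm).
Layer 101.5–91 kPa: Δp = 105 hPa = 10500 Pa, q̄ = 0.011 kg/kg → 0.011 × 10500 / 9.8 = 11.79 mm
Layer 91–69 kPa: Δp = 220 hPa = 22000 Pa, q̄ = 0.0058 kg/kg → 0.0058 × 22000 / 9.8 = 13.02 mm
Layer 69–54 kPa: Δp = 150 hPa = 15000 Pa, q̄ = 0.0015 kg/kg → 0.0015 × 15000 / 9.8 = 2.30 mm
Layer 54–30 kPa: Δp = 240 hPa = 24000 Pa, q̄ = 0.0019 kg/kg → 0.0019 × 24000 / 9.8 = 4.65 mm
PW = 11.79 + 13.02 + 2.30 + 4.65 = 31.76 ≈ 31.8 mm.

PW ≈ 31.8 mm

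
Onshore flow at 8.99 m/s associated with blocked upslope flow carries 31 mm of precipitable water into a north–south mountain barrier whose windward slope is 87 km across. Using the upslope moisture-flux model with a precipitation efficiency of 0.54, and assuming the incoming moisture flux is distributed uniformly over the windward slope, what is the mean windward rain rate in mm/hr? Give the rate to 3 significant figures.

Incoming column moisture flux per unit ridge length: F = V × PW = 8.99 × 31 = 278.69 mm·m/s.
Spread over the 87 km slope with efficiency ε = 0.54: R = ε·F/W = 0.54 × 278.69 / 87000 m = 1.730e-03 mm/s.
R = 1.730e-03 × 3600 = 6.23 mm/hr.

R ≈ 6.23 mm/hr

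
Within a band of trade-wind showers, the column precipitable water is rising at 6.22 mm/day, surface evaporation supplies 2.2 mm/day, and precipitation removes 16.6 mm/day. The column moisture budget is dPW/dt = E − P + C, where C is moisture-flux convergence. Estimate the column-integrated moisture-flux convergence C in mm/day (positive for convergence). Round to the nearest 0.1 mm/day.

dPW/dt = +6.22 mm/day.
C = dPW/dt − E + P = (+6.22) − 2.2 + 16.6 = 20.6 mm/day.

C ≈ 20.6 mm/day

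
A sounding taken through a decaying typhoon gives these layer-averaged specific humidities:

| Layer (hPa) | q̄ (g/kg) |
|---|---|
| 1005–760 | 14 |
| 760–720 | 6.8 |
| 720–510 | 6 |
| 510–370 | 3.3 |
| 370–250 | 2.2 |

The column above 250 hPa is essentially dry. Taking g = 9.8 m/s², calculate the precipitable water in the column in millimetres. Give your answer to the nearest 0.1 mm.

PW ≈ 58.0 mm

Precipitable water is the column-integrated vapour mass per unit area: PW = (1/g) Σ q̄ Δp, with q in kg/kg and Δp in Pa (1 kg/m² of water = 1 mm).
Layer 1005–760 hPa: Δp = 245 hPa = 24500 Pa, q̄ = 0.014 kg/kg → 0.014 × 24500 / 9.8 = 35.00 mm
Layer 760–720 hPa: Δp = 40 hPa = 4000 Pa, q̄ = 0.0068 kg/kg → 0.0068 × 4000 / 9.8 = 2.78 mm
Layer 720–510 hPa: Δp = 210 hPa = 21000 Pa, q̄ = 0.006 kg/kg → 0.006 × 21000 / 9.8 = 12.86 mm
Layer 510–370 hPa: Δp = 140 hPa = 14000 Pa, q̄ = 0.0033 kg/kg → 0.0033 × 14000 / 9.8 = 4.71 mm
Layer 370–250 hPa: Δp = 120 hPa = 12000 Pa, q̄ = 0.0022 kg/kg → 0.0022 × 12000 / 9.8 = 2.69 mm
PW = 35.00 + 2.78 + 12.86 + 4.71 + 2.69 = 58.04 ≈ 58.0 mm.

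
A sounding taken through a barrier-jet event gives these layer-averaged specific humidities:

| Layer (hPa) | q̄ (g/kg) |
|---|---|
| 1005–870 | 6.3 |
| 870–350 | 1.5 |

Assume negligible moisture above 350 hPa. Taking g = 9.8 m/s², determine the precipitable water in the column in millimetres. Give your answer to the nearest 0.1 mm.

Precipitable water is the column-integrated vapour mass per unit area: PW = (1/g) Σ q̄ Δp, with q in kg/kg and Δp in Pa (1 kg/m² of water = 1 mm).
Layer 1005–870 hPa: Δp = 135 hPa = 13500 Pa, q̄ = 0.0063 kg/kg → 0.0063 × 13500 / 9.8 = 8.68 mm
Layer 870–350 hPa: Δp = 520 hPa = 52000 Pa, q̄ = 0.0015 kg/kg → 0.0015 × 52000 / 9.8 = 7.96 mm
PW = 8.68 + 7.96 = 16.64 ≈ 16.6 mm.

PW ≈ 16.6 mm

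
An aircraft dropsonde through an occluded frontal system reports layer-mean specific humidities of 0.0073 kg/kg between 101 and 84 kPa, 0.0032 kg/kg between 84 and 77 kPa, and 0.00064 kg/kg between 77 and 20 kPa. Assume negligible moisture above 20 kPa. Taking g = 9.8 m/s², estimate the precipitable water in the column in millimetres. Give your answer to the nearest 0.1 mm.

PW ≈ 18.7 mm

Precipitable water is the column-integrated vapour mass per unit area: PW = (1/g) Σ q̄ Δp, with q in kg/kg and Δp in Pa (1 kg/m² of water = 1 mm).
Layer 101–84 kPa: Δp = 170 hPa = 17000 Pa, q̄ = 0.0073 kg/kg → 0.0073 × 17000 / 9.8 = 12.66 mm
Layer 84–77 kPa: Δp = 70 hPa = 7000 Pa, q̄ = 0.0032 kg/kg → 0.0032 × 7000 / 9.8 = 2.29 mm
Layer 77–20 kPa: Δp = 570 hPa = 57000 Pa, q̄ = 0.00064 kg/kg → 0.00064 × 57000 / 9.8 = 3.72 mm
PW = 12.66 + 2.29 + 3.72 = 18.67 ≈ 18.7 mm.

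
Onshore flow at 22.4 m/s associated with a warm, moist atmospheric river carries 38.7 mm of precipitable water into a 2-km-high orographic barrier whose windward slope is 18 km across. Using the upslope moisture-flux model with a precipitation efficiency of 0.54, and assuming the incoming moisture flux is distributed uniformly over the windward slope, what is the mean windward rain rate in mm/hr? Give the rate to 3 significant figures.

Incoming column moisture flux per unit ridge length: F = V × PW = 22.4 × 38.7 = 866.88 mm·m/s.
Spread over the 18 km slope with efficiency ε = 0.54: R = ε·F/W = 0.54 × 866.88 / 18000 m = 2.601e-02 mm/s.
R = 2.601e-02 × 3600 = 93.6 mm/hr.

R ≈ 93.6 mm/hr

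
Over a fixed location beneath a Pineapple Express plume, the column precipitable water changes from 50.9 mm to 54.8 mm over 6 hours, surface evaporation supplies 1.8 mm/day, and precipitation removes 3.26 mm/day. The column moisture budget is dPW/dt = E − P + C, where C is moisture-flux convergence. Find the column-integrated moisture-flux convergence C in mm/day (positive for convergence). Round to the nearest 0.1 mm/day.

dPW/dt = (54.8 − 50.9) mm / (6/24 day) = +15.600 mm/day.
C = dPW/dt − E + P = (+15.600) − 1.8 + 3.26 = 17.1 mm/day.

C ≈ 17.1 mm/day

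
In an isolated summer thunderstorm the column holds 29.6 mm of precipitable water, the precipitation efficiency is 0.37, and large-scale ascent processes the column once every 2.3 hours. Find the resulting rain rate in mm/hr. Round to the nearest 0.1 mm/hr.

Each overturning extracts ε × PW = 0.37 × 29.6 = 10.952 mm.
Rate = ε·PW / τ = 10.952 / 2.3 h = 4.8 mm/hr.

R ≈ 4.8 mm/hr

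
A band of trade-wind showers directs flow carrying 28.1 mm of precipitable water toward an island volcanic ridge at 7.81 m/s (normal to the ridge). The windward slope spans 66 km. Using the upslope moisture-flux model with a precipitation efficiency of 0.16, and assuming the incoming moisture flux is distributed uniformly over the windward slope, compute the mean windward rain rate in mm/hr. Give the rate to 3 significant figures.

R ≈ 1.92 mm/hr

Incoming column moisture flux per unit ridge length: F = V × PW = 7.81 × 28.1 = 219.461 mm·m/s.
Spread over the 66 km slope with efficiency ε = 0.16: R = ε·F/W = 0.16 × 219.461 / 66000 m = 5.320e-04 mm/s.
R = 5.320e-04 × 3600 = 1.92 mm/hr.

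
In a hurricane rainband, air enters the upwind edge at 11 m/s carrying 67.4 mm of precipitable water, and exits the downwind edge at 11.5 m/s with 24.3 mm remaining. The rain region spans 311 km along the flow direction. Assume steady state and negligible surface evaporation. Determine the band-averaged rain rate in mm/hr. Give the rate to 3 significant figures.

R ≈ 5.35 mm/hr

Column moisture flux per unit crosswind length is F = V × PW.
Inflow: F_in = 11 × 67.4 = 741.4 mm·m/s
Outflow: F_out = 11.5 × 24.3 = 279.45 mm·m/s
Steady-state rate R = (F_in − F_out)/L = (741.4 − 279.45) / 311000 m = 1.485e-03 mm/s.
R = 1.485e-03 × 3600 = 5.35 mm/hr.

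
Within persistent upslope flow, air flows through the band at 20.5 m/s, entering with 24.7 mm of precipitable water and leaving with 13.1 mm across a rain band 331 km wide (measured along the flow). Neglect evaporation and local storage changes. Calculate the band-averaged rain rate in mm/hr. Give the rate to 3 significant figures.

R ≈ 2.59 mm/hr

Column moisture flux per unit crosswind length is F = V × PW.
Inflow: F_in = 20.5 × 24.7 = 506.35 mm·m/s
Outflow: F_out = 20.5 × 13.1 = 268.55 mm·m/s
Steady-state rate R = (F_in − F_out)/L = (506.35 − 268.55) / 331000 m = 7.184e-04 mm/s.
R = 7.184e-04 × 3600 = 2.59 mm/hr.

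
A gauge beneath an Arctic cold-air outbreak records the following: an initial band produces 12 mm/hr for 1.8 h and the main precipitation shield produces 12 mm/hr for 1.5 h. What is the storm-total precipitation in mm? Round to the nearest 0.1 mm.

Total = Σ Rᵢ Δtᵢ = 12 × 1.8 + 12 × 1.5
      = 21.6 + 18 = 39.6 mm.

total ≈ 39.6 mm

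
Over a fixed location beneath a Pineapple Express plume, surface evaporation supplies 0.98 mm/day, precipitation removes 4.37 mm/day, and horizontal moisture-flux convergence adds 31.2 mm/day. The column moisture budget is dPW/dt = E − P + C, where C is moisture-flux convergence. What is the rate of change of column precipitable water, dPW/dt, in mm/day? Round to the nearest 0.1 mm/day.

dPW/dt = E − P + C = 0.98 − 4.37 + (31.2) = 27.8 mm/day.

dPW/dt ≈ 27.8 mm/day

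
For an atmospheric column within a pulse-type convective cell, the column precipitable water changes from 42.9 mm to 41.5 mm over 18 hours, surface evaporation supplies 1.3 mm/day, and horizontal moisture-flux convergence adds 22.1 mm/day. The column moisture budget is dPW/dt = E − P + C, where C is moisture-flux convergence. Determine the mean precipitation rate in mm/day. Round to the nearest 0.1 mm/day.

dPW/dt = (41.5 − 42.9) mm / (18/24 day) = -1.867 mm/day.
P = E + C − dPW/dt = 1.3 + (22.1) − (-1.867) = 25.3 mm/day.

P ≈ 25.3 mm/day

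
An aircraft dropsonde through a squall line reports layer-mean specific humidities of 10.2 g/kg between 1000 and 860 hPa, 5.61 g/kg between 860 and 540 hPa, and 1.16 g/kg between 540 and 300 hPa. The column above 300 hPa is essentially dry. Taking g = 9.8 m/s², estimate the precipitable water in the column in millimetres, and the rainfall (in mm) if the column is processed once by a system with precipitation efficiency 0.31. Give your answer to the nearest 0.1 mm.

PW ≈ 35.7 mm; rainfall ≈ 11.1 mm

Precipitable water is the column-integrated vapour mass per unit area: PW = (1/g) Σ q̄ Δp, with q in kg/kg and Δp in Pa (1 kg/m² of water = 1 mm).
Layer 1000–860 hPa: Δp = 140 hPa = 14000 Pa, q̄ = 0.0102 kg/kg → 0.0102 × 14000 / 9.8 = 14.57 mm
Layer 860–540 hPa: Δp = 320 hPa = 32000 Pa, q̄ = 0.00561 kg/kg → 0.00561 × 32000 / 9.8 = 18.32 mm
Layer 540–300 hPa: Δp = 240 hPa = 24000 Pa, q̄ = 0.00116 kg/kg → 0.00116 × 24000 / 9.8 = 2.84 mm
PW = 14.57 + 18.32 + 2.84 = 35.73 ≈ 35.7 mm.
Rainfall = ε × PW = 0.31 × 35.7 = 11.1 mm.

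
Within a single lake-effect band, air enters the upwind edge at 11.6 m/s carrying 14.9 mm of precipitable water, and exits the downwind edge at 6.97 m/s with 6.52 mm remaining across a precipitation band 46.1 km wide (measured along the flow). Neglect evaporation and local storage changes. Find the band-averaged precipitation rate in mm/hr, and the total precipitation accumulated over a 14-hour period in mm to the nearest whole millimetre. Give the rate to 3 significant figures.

Column moisture flux per unit crosswind length is F = V × PW.
Inflow: F_in = 11.6 × 14.9 = 172.84 mm·m/s
Outflow: F_out = 6.97 × 6.52 = 45.4444 mm·m/s
Steady-state rate R = (F_in − F_out)/L = (172.84 − 45.4444) / 46100 m = 2.763e-03 mm/s.
R = 2.763e-03 × 3600 = 9.95 mm/hr.
Over 14 h: total = 9.95 × 14 = 139.3 ≈ 139 mm.

R ≈ 9.95 mm/hr; total ≈ 139 mm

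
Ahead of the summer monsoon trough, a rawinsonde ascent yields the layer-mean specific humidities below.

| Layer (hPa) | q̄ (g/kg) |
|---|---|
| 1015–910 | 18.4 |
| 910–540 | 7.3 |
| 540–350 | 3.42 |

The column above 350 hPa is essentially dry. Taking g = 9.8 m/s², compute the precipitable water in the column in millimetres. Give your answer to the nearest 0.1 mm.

PW ≈ 53.9 mm

Precipitable water is the column-integrated vapour mass per unit area: PW = (1/g) Σ q̄ Δp, with q in kg/kg and Δp in Pa (1 kg/m² of water = 1 mm).
Layer 1015–910 hPa: Δp = 105 hPa = 10500 Pa, q̄ = 0.0184 kg/kg → 0.0184 × 10500 / 9.8 = 19.71 mm
Layer 910–540 hPa: Δp = 370 hPa = 37000 Pa, q̄ = 0.0073 kg/kg → 0.0073 × 37000 / 9.8 = 27.56 mm
Layer 540–350 hPa: Δp = 190 hPa = 19000 Pa, q̄ = 0.00342 kg/kg → 0.00342 × 19000 / 9.8 = 6.63 mm
PW = 19.71 + 27.56 + 6.63 = 53.90 ≈ 53.9 mm.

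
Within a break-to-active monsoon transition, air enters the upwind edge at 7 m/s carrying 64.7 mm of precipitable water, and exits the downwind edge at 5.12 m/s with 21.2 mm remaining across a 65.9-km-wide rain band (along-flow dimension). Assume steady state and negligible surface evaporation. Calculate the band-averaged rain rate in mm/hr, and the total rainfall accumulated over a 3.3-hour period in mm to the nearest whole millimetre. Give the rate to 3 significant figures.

R ≈ 18.8 mm/hr; total ≈ 62 mm

Column moisture flux per unit crosswind length is F = V × PW.
Inflow: F_in = 7 × 64.7 = 452.9 mm·m/s
Outflow: F_out = 5.12 × 21.2 = 108.544 mm·m/s
Steady-state rate R = (F_in − F_out)/L = (452.9 − 108.544) / 65900 m = 5.225e-03 mm/s.
R = 5.225e-03 × 3600 = 18.8 mm/hr.
Over 3.3 h: total = 18.8 × 3.3 = 62.04 ≈ 62 mm.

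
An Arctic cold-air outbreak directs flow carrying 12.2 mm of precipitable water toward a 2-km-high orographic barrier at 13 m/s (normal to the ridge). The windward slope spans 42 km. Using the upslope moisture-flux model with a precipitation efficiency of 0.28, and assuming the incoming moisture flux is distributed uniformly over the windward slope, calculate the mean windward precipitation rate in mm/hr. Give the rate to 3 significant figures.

R ≈ 3.81 mm/hr

Incoming column moisture flux per unit ridge length: F = V × PW = 13 × 12.2 = 158.6 mm·m/s.
Spread over the 42 km slope with efficiency ε = 0.28: R = ε·F/W = 0.28 × 158.6 / 42000 m = 1.057e-03 mm/s.
R = 1.057e-03 × 3600 = 3.81 mm/hr.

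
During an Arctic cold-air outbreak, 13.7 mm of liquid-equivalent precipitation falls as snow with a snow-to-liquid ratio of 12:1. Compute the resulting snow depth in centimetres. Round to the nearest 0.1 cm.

snow depth ≈ 16.4 cm

Snow depth = liquid × ratio = 13.7 mm × 12 = 164.4 mm = 16.4 cm.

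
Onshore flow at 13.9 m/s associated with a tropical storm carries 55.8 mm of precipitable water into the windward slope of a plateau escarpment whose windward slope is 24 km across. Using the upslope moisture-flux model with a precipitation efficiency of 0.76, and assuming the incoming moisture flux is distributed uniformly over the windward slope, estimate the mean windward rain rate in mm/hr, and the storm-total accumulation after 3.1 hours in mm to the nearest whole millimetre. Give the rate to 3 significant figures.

R ≈ 88.4 mm/hr; total ≈ 274 mm

Incoming column moisture flux per unit ridge length: F = V × PW = 13.9 × 55.8 = 775.62 mm·m/s.
Spread over the 24 km slope with efficiency ε = 0.76: R = ε·F/W = 0.76 × 775.62 / 24000 m = 2.456e-02 mm/s.
R = 2.456e-02 × 3600 = 88.4 mm/hr.
Over 3.1 h: total = 88.4 × 3.1 = 274.04 ≈ 274 mm.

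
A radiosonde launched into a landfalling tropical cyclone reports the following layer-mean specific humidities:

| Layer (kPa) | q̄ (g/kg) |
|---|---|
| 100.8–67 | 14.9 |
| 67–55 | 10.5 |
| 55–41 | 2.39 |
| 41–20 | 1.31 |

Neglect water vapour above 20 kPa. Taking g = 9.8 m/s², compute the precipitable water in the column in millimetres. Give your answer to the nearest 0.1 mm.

Precipitable water is the column-integrated vapour mass per unit area: PW = (1/g) Σ q̄ Δp, with q in kg/kg and Δp in Pa (1 kg/m² of water = 1 mm).
Layer 100.8–67 kPa: Δp = 338 hPa = 33800 Pa, q̄ = 0.0149 kg/kg → 0.0149 × 33800 / 9.8 = 51.39 mm
Layer 67–55 kPa: Δp = 120 hPa = 12000 Pa, q̄ = 0.0105 kg/kg → 0.0105 × 12000 / 9.8 = 12.86 mm
Layer 55–41 kPa: Δp = 140 hPa = 14000 Pa, q̄ = 0.00239 kg/kg → 0.00239 × 14000 / 9.8 = 3.41 mm
Layer 41–20 kPa: Δp = 210 hPa = 21000 Pa, q̄ = 0.00131 kg/kg → 0.00131 × 21000 / 9.8 = 2.81 mm
PW = 51.39 + 12.86 + 3.41 + 2.81 = 70.47 ≈ 70.5 mm.

PW ≈ 70.5 mm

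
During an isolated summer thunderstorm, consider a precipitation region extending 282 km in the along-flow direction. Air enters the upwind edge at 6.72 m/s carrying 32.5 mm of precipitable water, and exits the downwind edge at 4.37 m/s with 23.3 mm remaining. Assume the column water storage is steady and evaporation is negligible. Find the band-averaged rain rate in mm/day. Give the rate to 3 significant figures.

Column moisture flux per unit crosswind length is F = V × PW.
Inflow: F_in = 6.72 × 32.5 = 218.4 mm·m/s
Outflow: F_out = 4.37 × 23.3 = 101.821 mm·m/s
Steady-state rate R = (F_in − F_out)/L = (218.4 − 101.821) / 282000 m = 4.134e-04 mm/s.
R = 4.134e-04 × 3600 × 24 = 35.7 mm/day.

R ≈ 35.7 mm/day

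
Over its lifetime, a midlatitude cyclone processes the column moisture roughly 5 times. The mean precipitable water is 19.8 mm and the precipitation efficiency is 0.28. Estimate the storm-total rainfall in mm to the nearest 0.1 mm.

Each cycle deposits ε × PW = 0.28 × 19.8 = 5.544 mm.
Over 5 cycles: 5 × 5.544 = 27.7 mm.

rainfall ≈ 27.7 mm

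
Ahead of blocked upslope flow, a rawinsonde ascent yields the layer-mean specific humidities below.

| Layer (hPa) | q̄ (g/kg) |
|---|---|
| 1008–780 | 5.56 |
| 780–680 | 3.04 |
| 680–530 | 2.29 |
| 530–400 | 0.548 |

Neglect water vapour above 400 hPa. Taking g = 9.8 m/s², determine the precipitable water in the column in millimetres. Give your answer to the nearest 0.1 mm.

PW ≈ 20.3 mm

Precipitable water is the column-integrated vapour mass per unit area: PW = (1/g) Σ q̄ Δp, with q in kg/kg and Δp in Pa (1 kg/m² of water = 1 mm).
Layer 1008–780 hPa: Δp = 228 hPa = 22800 Pa, q̄ = 0.00556 kg/kg → 0.00556 × 22800 / 9.8 = 12.94 mm
Layer 780–680 hPa: Δp = 100 hPa = 10000 Pa, q̄ = 0.00304 kg/kg → 0.00304 × 10000 / 9.8 = 3.10 mm
Layer 680–530 hPa: Δp = 150 hPa = 15000 Pa, q̄ = 0.00229 kg/kg → 0.00229 × 15000 / 9.8 = 3.51 mm
Layer 530–400 hPa: Δp = 130 hPa = 13000 Pa, q̄ = 0.000548 kg/kg → 0.000548 × 13000 / 9.8 = 0.73 mm
PW = 12.94 + 3.10 + 3.51 + 0.73 = 20.28 ≈ 20.3 mm.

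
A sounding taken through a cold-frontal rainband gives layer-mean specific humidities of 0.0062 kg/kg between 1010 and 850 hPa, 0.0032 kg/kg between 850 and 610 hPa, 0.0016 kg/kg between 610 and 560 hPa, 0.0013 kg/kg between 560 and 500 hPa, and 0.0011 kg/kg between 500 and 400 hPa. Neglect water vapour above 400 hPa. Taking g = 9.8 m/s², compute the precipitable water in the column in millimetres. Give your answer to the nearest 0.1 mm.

Precipitable water is the column-integrated vapour mass per unit area: PW = (1/g) Σ q̄ Δp, with q in kg/kg and Δp in Pa (1 kg/m² of water = 1 mm).
Layer 1010–850 hPa: Δp = 160 hPa = 16000 Pa, q̄ = 0.0062 kg/kg → 0.0062 × 16000 / 9.8 = 10.12 mm
Layer 850–610 hPa: Δp = 240 hPa = 24000 Pa, q̄ = 0.0032 kg/kg → 0.0032 × 24000 / 9.8 = 7.84 mm
Layer 610–560 hPa: Δp = 50 hPa = 5000 Pa, q̄ = 0.0016 kg/kg → 0.0016 × 5000 / 9.8 = 0.82 mm
Layer 560–500 hPa: Δp = 60 hPa = 6000 Pa, q̄ = 0.0013 kg/kg → 0.0013 × 6000 / 9.8 = 0.80 mm
Layer 500–400 hPa: Δp = 100 hPa = 10000 Pa, q̄ = 0.0011 kg/kg → 0.0011 × 10000 / 9.8 = 1.12 mm
PW = 10.12 + 7.84 + 0.82 + 0.80 + 1.12 = 20.70 ≈ 20.7 mm.

PW ≈ 20.7 mm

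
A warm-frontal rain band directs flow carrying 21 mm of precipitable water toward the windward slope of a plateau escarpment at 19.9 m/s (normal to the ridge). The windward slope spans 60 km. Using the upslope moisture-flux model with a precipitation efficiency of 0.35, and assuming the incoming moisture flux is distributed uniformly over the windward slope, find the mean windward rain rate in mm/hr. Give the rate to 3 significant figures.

Incoming column moisture flux per unit ridge length: F = V × PW = 19.9 × 21 = 417.9 mm·m/s.
Spread over the 60 km slope with efficiency ε = 0.35: R = ε·F/W = 0.35 × 417.9 / 60000 m = 2.438e-03 mm/s.
R = 2.438e-03 × 3600 = 8.78 mm/hr.

R ≈ 8.78 mm/hr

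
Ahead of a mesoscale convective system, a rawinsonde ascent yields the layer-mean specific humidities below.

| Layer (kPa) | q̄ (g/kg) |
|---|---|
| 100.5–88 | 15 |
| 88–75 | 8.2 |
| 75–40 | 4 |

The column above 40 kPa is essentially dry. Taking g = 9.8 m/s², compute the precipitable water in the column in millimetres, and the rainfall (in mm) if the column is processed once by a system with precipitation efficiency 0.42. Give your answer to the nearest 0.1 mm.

Precipitable water is the column-integrated vapour mass per unit area: PW = (1/g) Σ q̄ Δp, with q in kg/kg and Δp in Pa (1 kg/m² of water = 1 mm).
Layer 100.5–88 kPa: Δp = 125 hPa = 12500 Pa, q̄ = 0.015 kg/kg → 0.015 × 12500 / 9.8 = 19.13 mm
Layer 88–75 kPa: Δp = 130 hPa = 13000 Pa, q̄ = 0.0082 kg/kg → 0.0082 × 13000 / 9.8 = 10.88 mm
Layer 75–40 kPa: Δp = 350 hPa = 35000 Pa, q̄ = 0.004 kg/kg → 0.004 × 35000 / 9.8 = 14.29 mm
PW = 19.13 + 10.88 + 14.29 = 44.30 ≈ 44.3 mm.
Rainfall = ε × PW = 0.42 × 44.3 = 18.6 mm.

PW ≈ 44.3 mm; rainfall ≈ 18.6 mm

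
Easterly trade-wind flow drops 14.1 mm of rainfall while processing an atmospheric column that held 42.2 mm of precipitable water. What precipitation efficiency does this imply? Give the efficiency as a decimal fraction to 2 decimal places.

ε ≈ 0.33

ε = rainfall / PW = 14.1 / 42.2 = 0.33.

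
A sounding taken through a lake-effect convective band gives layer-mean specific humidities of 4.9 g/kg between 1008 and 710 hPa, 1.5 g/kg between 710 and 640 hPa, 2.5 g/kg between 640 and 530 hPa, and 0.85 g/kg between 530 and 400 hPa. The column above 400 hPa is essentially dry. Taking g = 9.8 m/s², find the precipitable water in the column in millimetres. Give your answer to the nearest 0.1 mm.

Precipitable water is the column-integrated vapour mass per unit area: PW = (1/g) Σ q̄ Δp, with q in kg/kg and Δp in Pa (1 kg/m² of water = 1 mm).
Layer 1008–710 hPa: Δp = 298 hPa = 29800 Pa, q̄ = 0.0049 kg/kg → 0.0049 × 29800 / 9.8 = 14.90 mm
Layer 710–640 hPa: Δp = 70 hPa = 7000 Pa, q̄ = 0.0015 kg/kg → 0.0015 × 7000 / 9.8 = 1.07 mm
Layer 640–530 hPa: Δp = 110 hPa = 11000 Pa, q̄ = 0.0025 kg/kg → 0.0025 × 11000 / 9.8 = 2.81 mm
Layer 530–400 hPa: Δp = 130 hPa = 13000 Pa, q̄ = 0.00085 kg/kg → 0.00085 × 13000 / 9.8 = 1.13 mm
PW = 14.90 + 1.07 + 2.81 + 1.13 = 19.91 ≈ 19.9 mm.

PW ≈ 19.9 mm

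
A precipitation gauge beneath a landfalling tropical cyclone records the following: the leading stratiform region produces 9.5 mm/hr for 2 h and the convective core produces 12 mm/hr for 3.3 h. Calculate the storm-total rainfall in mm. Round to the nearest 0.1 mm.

Total = Σ Rᵢ Δtᵢ = 9.5 × 2 + 12 × 3.3
      = 19 + 39.6 = 58.6 mm.

total ≈ 58.6 mm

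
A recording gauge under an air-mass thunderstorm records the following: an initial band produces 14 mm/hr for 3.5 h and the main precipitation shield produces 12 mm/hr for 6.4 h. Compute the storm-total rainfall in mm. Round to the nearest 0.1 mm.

total ≈ 125.8 mm

Total = Σ Rᵢ Δtᵢ = 14 × 3.5 + 12 × 6.4
      = 49 + 76.8 = 125.8 mm.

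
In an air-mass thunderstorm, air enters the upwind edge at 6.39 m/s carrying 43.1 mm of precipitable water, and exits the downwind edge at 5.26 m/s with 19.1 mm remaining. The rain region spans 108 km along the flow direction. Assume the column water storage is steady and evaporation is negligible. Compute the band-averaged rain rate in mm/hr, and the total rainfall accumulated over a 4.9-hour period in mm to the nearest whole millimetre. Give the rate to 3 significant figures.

R ≈ 5.83 mm/hr; total ≈ 29 mm

Column moisture flux per unit crosswind length is F = V × PW.
Inflow: F_in = 6.39 × 43.1 = 275.409 mm·m/s
Outflow: F_out = 5.26 × 19.1 = 100.466 mm·m/s
Steady-state rate R = (F_in − F_out)/L = (275.409 − 100.466) / 108000 m = 1.620e-03 mm/s.
R = 1.620e-03 × 3600 = 5.83 mm/hr.
Over 4.9 h: total = 5.83 × 4.9 = 28.567 ≈ 29 mm.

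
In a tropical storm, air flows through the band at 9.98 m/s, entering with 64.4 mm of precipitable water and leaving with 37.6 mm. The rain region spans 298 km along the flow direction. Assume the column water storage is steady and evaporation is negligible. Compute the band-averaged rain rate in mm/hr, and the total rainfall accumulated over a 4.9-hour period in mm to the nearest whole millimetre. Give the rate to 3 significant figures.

R ≈ 3.23 mm/hr; total ≈ 16 mm

Column moisture flux per unit crosswind length is F = V × PW.
Inflow: F_in = 9.98 × 64.4 = 642.712 mm·m/s
Outflow: F_out = 9.98 × 37.6 = 375.248 mm·m/s
Steady-state rate R = (F_in − F_out)/L = (642.712 − 375.248) / 298000 m = 8.975e-04 mm/s.
R = 8.975e-04 × 3600 = 3.23 mm/hr.
Over 4.9 h: total = 3.23 × 4.9 = 15.827 ≈ 16 mm.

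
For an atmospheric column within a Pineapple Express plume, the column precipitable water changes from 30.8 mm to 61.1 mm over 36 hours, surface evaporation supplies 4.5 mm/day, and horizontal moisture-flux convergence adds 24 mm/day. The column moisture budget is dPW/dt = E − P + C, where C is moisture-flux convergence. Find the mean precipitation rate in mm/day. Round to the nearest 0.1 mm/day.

dPW/dt = (61.1 − 30.8) mm / (36/24 day) = +20.200 mm/day.
P = E + C − dPW/dt = 4.5 + (24) − (+20.200) = 8.3 mm/day.

P ≈ 8.3 mm/day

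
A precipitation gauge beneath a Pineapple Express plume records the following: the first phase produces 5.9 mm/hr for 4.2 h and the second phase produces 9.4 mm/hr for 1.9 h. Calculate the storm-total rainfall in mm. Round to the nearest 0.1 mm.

Total = Σ Rᵢ Δtᵢ = 5.9 × 4.2 + 9.4 × 1.9
      = 24.78 + 17.86 = 42.6 mm.

total ≈ 42.6 mm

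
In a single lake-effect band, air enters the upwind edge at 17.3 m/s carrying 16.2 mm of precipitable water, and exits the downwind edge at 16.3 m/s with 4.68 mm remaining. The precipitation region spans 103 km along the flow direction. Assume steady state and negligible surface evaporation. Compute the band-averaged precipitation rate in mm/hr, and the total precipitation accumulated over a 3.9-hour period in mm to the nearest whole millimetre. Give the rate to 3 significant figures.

R ≈ 7.13 mm/hr; total ≈ 28 mm

Column moisture flux per unit crosswind length is F = V × PW.
Inflow: F_in = 17.3 × 16.2 = 280.26 mm·m/s
Outflow: F_out = 16.3 × 4.68 = 76.284 mm·m/s
Steady-state rate R = (F_in − F_out)/L = (280.26 − 76.284) / 103000 m = 1.980e-03 mm/s.
R = 1.980e-03 × 3600 = 7.13 mm/hr.
Over 3.9 h: total = 7.13 × 3.9 = 27.807 ≈ 28 mm.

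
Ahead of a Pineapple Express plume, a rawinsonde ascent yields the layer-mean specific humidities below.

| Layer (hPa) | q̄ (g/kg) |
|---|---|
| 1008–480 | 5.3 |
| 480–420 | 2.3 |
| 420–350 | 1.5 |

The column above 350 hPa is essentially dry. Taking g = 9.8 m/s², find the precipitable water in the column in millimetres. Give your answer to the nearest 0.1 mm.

PW ≈ 31.0 mm

Precipitable water is the column-integrated vapour mass per unit area: PW = (1/g) Σ q̄ Δp, with q in kg/kg and Δp in Pa (1 kg/m² of water = 1 mm).
Layer 1008–480 hPa: Δp = 528 hPa = 52800 Pa, q̄ = 0.0053 kg/kg → 0.0053 × 52800 / 9.8 = 28.56 mm
Layer 480–420 hPa: Δp = 60 hPa = 6000 Pa, q̄ = 0.0023 kg/kg → 0.0023 × 6000 / 9.8 = 1.41 mm
Layer 420–350 hPa: Δp = 70 hPa = 7000 Pa, q̄ = 0.0015 kg/kg → 0.0015 × 7000 / 9.8 = 1.07 mm
PW = 28.56 + 1.41 + 1.07 = 31.04 ≈ 31.0 mm.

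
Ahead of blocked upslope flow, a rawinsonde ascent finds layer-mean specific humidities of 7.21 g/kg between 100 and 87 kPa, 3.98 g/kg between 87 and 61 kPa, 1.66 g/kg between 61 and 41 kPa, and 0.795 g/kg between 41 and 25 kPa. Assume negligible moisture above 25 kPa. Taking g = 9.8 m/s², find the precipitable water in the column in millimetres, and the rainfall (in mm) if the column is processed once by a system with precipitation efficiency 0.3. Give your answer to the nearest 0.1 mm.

Precipitable water is the column-integrated vapour mass per unit area: PW = (1/g) Σ q̄ Δp, with q in kg/kg and Δp in Pa (1 kg/m² of water = 1 mm).
Layer 100–87 kPa: Δp = 130 hPa = 13000 Pa, q̄ = 0.00721 kg/kg → 0.00721 × 13000 / 9.8 = 9.56 mm
Layer 87–61 kPa: Δp = 260 hPa = 26000 Pa, q̄ = 0.00398 kg/kg → 0.00398 × 26000 / 9.8 = 10.56 mm
Layer 61–41 kPa: Δp = 200 hPa = 20000 Pa, q̄ = 0.00166 kg/kg → 0.00166 × 20000 / 9.8 = 3.39 mm
Layer 41–25 kPa: Δp = 160 hPa = 16000 Pa, q̄ = 0.000795 kg/kg → 0.000795 × 16000 / 9.8 = 1.30 mm
PW = 9.56 + 10.56 + 3.39 + 1.30 = 24.81 ≈ 24.8 mm.
Rainfall = ε × PW = 0.3 × 24.8 = 7.4 mm.

PW ≈ 24.8 mm; rainfall ≈ 7.4 mm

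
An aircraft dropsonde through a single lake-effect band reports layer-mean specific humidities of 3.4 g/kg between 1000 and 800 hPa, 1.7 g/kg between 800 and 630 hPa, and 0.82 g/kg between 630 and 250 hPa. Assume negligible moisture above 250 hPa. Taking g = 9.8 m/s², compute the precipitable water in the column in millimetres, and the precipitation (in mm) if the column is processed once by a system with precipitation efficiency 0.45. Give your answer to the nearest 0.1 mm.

Precipitable water is the column-integrated vapour mass per unit area: PW = (1/g) Σ q̄ Δp, with q in kg/kg and Δp in Pa (1 kg/m² of water = 1 mm).
Layer 1000–800 hPa: Δp = 200 hPa = 20000 Pa, q̄ = 0.0034 kg/kg → 0.0034 × 20000 / 9.8 = 6.94 mm
Layer 800–630 hPa: Δp = 170 hPa = 17000 Pa, q̄ = 0.0017 kg/kg → 0.0017 × 17000 / 9.8 = 2.95 mm
Layer 630–250 hPa: Δp = 380 hPa = 38000 Pa, q̄ = 0.00082 kg/kg → 0.00082 × 38000 / 9.8 = 3.18 mm
PW = 6.94 + 2.95 + 3.18 = 13.07 ≈ 13.1 mm.
Precipitation = ε × PW = 0.45 × 13.1 = 5.9 mm.

PW ≈ 13.1 mm; precipitation ≈ 5.9 mm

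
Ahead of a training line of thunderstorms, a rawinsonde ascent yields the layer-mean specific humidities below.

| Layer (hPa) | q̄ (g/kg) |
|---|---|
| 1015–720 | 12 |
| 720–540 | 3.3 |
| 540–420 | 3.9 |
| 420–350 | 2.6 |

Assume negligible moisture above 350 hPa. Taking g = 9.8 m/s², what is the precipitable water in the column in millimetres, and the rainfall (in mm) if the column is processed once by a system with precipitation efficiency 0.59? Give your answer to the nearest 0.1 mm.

Precipitable water is the column-integrated vapour mass per unit area: PW = (1/g) Σ q̄ Δp, with q in kg/kg and Δp in Pa (1 kg/m² of water = 1 mm).
Layer 1015–720 hPa: Δp = 295 hPa = 29500 Pa, q̄ = 0.012 kg/kg → 0.012 × 29500 / 9.8 = 36.12 mm
Layer 720–540 hPa: Δp = 180 hPa = 18000 Pa, q̄ = 0.0033 kg/kg → 0.0033 × 18000 / 9.8 = 6.06 mm
Layer 540–420 hPa: Δp = 120 hPa = 12000 Pa, q̄ = 0.0039 kg/kg → 0.0039 × 12000 / 9.8 = 4.78 mm
Layer 420–350 hPa: Δp = 70 hPa = 7000 Pa, q̄ = 0.0026 kg/kg → 0.0026 × 7000 / 9.8 = 1.86 mm
PW = 36.12 + 6.06 + 4.78 + 1.86 = 48.82 ≈ 48.8 mm.
Rainfall = ε × PW = 0.59 × 48.8 = 28.8 mm.

PW ≈ 48.8 mm; rainfall ≈ 28.8 mm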